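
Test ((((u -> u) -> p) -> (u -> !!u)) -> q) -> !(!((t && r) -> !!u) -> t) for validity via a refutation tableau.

Not valid

Assume the negation and expand:
Initial set: {!(((((u -> u) -> p) -> (u -> !!u)) -> q) -> !(!((t && r) -> !!u) -> t))}.
!(((((u -> u) -> p) -> (u -> !!u)) -> q) -> !(!((t && r) -> !!u) -> t)): α-rule — add ((((u -> u) -> p) -> (u -> !!u)) -> q), !!(!((t && r) -> !!u) -> t).
((((u -> u) -> p) -> (u -> !!u)) -> q): β-rule — branch into !(((u -> u) -> p) -> (u -> !!u))  //  q.
  branch 1 (add !(((u -> u) -> p) -> (u -> !!u))):
    !(((u -> u) -> p) -> (u -> !!u)): α-rule — add ((u -> u) -> p), !(u -> !!u).
    !(u -> !!u): α-rule — add u, !!!u.
    !!!u: drop double negation, giving !u.
    × closes — contains both u and !u.
  branch 2 (add q):
    !!(!((t && r) -> !!u) -> t): β-rule — branch into !!((t && r) -> !!u)  //  t.
      branch 2.1 (add !!((t && r) -> !!u)):
        !!((t && r) -> !!u): β-rule — branch into !(t && r)  //  !!u.
          branch 2.1.1 (add !(t && r)):
            !(t && r): β-rule — branch into !t  //  !r.
              branch 2.1.1.1 (add !t):
                ○ open, literals {q=1, t=0}.
              branch 2.1.1.2 (add !r):
                ○ open, literals {q=1, r=0}.
          branch 2.1.2 (add !!u):
            !!u: drop double negation, giving u.
            ○ open, literals {q=1, u=1}.
      branch 2.2 (add t):
        ○ open, literals {q=1, t=1}.
1 branch closed, 4 open.
An open branch gives a countermodel: q=1, t=0 (unmentioned atoms arbitrary); under it the original formula is false.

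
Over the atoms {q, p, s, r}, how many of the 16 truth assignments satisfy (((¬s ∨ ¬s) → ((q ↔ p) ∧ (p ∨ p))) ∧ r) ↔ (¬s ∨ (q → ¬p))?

5

Initial set: {((((¬s ∨ ¬s) → ((q ↔ p) ∧ (p ∨ p))) ∧ r) ↔ (¬s ∨ (q → ¬p)))}.
((((¬s ∨ ¬s) → ((q ↔ p) ∧ (p ∨ p))) ∧ r) ↔ (¬s ∨ (q → ¬p))): β-rule — branch into (((¬s ∨ ¬s) → ((q ↔ p) ∧ (p ∨ p))) ∧ r), (¬s ∨ (q → ¬p))  //  ¬(((¬s ∨ ¬s) → ((q ↔ p) ∧ (p ∨ p))) ∧ r), ¬(¬s ∨ (q → ¬p)).
  branch 1 (add (((¬s ∨ ¬s) → ((q ↔ p) ∧ (p ∨ p))) ∧ r), (¬s ∨ (q → ¬p))):
    (((¬s ∨ ¬s) → ((q ↔ p) ∧ (p ∨ p))) ∧ r): α-rule — add ((¬s ∨ ¬s) → ((q ↔ p) ∧ (p ∨ p))), r.
    (¬s ∨ (q → ¬p)): β-rule — branch into ¬s  //  (q → ¬p).
      branch 1.1 (add ¬s):
        ((¬s ∨ ¬s) → ((q ↔ p) ∧ (p ∨ p))): β-rule — branch into ¬(¬s ∨ ¬s)  //  ((q ↔ p) ∧ (p ∨ p)).
          branch 1.1.1 (add ¬(¬s ∨ ¬s)):
            ¬(¬s ∨ ¬s): α-rule — add ¬¬s, ¬¬s.
            × closes — contains both s and ¬s.
          branch 1.1.2 (add ((q ↔ p) ∧ (p ∨ p))):
            ((q ↔ p) ∧ (p ∨ p)): α-rule — add (q ↔ p), (p ∨ p).
            (q ↔ p): β-rule — branch into q, p  //  ¬q, ¬p.
              branch 1.1.2.1 (add q, p):
                (p ∨ p): β-rule — branch into p  //  p.
                  branch 1.1.2.1.1 (add p):
                    ○ open, literals {p=true, q=true, r=true, s=false}.
                  branch 1.1.2.1.2 (add p):
                    ○ open, literals {p=true, q=true, r=true, s=false}.
              branch 1.1.2.2 (add ¬q, ¬p):
                (p ∨ p): β-rule — branch into p  //  p.
                  branch 1.1.2.2.1 (add p):
                    × closes — contains both p and ¬p.
                  branch 1.1.2.2.2 (add p):
                    × closes — contains both p and ¬p.
      branch 1.2 (add (q → ¬p)):
        ((¬s ∨ ¬s) → ((q ↔ p) ∧ (p ∨ p))): β-rule — branch into ¬(¬s ∨ ¬s)  //  ((q ↔ p) ∧ (p ∨ p)).
          branch 1.2.1 (add ¬(¬s ∨ ¬s)):
            ¬(¬s ∨ ¬s): α-rule — add ¬¬s, ¬¬s.
            (q → ¬p): β-rule — branch into ¬q  //  ¬p.
              branch 1.2.1.1 (add ¬q):
                ○ open, literals {q=false, r=true, s=true}.
              branch 1.2.1.2 (add ¬p):
                ○ open, literals {p=false, r=true, s=true}.
          branch 1.2.2 (add ((q ↔ p) ∧ (p ∨ p))):
            ((q ↔ p) ∧ (p ∨ p)): α-rule — add (q ↔ p), (p ∨ p).
            (q → ¬p): β-rule — branch into ¬q  //  ¬p.
              branch 1.2.2.1 (add ¬q):
                (q ↔ p): β-rule — branch into q, p  //  ¬q, ¬p.
                  branch 1.2.2.1.1 (add q, p):
                    × closes — contains both q and ¬q.
                  branch 1.2.2.1.2 (add ¬q, ¬p):
                    (p ∨ p): β-rule — branch into p  //  p.
                      branch 1.2.2.1.2.1 (add p):
                        × closes — contains both p and ¬p.
                      branch 1.2.2.1.2.2 (add p):
                        × closes — contains both p and ¬p.
              branch 1.2.2.2 (add ¬p):
                (q ↔ p): β-rule — branch into q, p  //  ¬q, ¬p.
                  branch 1.2.2.2.1 (add q, p):
                    × closes — contains both p and ¬p.
                  branch 1.2.2.2.2 (add ¬q, ¬p):
                    (p ∨ p): β-rule — branch into p  //  p.
                      branch 1.2.2.2.2.1 (add p):
                        × closes — contains both p and ¬p.
                      branch 1.2.2.2.2.2 (add p):
                        × closes — contains both p and ¬p.
  branch 2 (add ¬(((¬s ∨ ¬s) → ((q ↔ p) ∧ (p ∨ p))) ∧ r), ¬(¬s ∨ (q → ¬p))):
    ¬(¬s ∨ (q → ¬p)): α-rule — add ¬¬s, ¬(q → ¬p).
    ¬(q → ¬p): α-rule — add q, ¬¬p.
    ¬(((¬s ∨ ¬s) → ((q ↔ p) ∧ (p ∨ p))) ∧ r): β-rule — branch into ¬((¬s ∨ ¬s) → ((q ↔ p) ∧ (p ∨ p)))  //  ¬r.
      branch 2.1 (add ¬((¬s ∨ ¬s) → ((q ↔ p) ∧ (p ∨ p)))):
        ¬((¬s ∨ ¬s) → ((q ↔ p) ∧ (p ∨ p))): α-rule — add (¬s ∨ ¬s), ¬((q ↔ p) ∧ (p ∨ p)).
        (¬s ∨ ¬s): β-rule — branch into ¬s  //  ¬s.
          branch 2.1.1 (add ¬s):
            × closes — contains both s and ¬s.
          branch 2.1.2 (add ¬s):
            × closes — contains both s and ¬s.
      branch 2.2 (add ¬r):
        ○ open, literals {p=true, q=true, r=false, s=true}.
11 branches closed, 5 open.
Each open branch fixes some atoms; the unmentioned ones are free. Counting distinct full assignments: branch {p=true, q=true, r=true, s=false} (none free) contributes 1 new; branch {p=true, q=true, r=true, s=false} (none free) contributes 0 new; branch {q=false, r=true, s=true} (p) contributes 2 new; branch {p=false, r=true, s=true} (q) contributes 1 new; branch {p=true, q=true, r=false, s=true} (none free) contributes 1 new. Total: 5.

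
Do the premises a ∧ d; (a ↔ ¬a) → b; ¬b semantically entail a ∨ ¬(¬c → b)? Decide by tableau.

Yes

Initial set: {(a ∧ d); ((a ↔ ¬a) → b); ¬b; ¬(a ∨ ¬(¬c → b))}.
(a ∧ d): α-rule — add a, d.
¬(a ∨ ¬(¬c → b)): α-rule — add ¬a, ¬¬(¬c → b).
× closes — contains both a and ¬a.
All 1 branch closes.
Every branch closed, so the premises entail the conclusion.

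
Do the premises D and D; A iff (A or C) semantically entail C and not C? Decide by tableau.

Initial set: {(D and D); (A iff (A or C)); not (C and not C)}.
(D and D): α-rule — add D, D.
(A iff (A or C)): β-rule — branch into A, (A or C)  //  not A, not (A or C).
  branch 1 (add A, (A or C)):
    not (C and not C): β-rule — branch into not C  //  not not C.
      branch 1.1 (add not C):
        (A or C): β-rule — branch into A  //  C.
          branch 1.1.1 (add A):
            ○ open, literals {A=1, C=0, D=1}.
          branch 1.1.2 (add C):
            × closes — contains both C and not C.
      branch 1.2 (add not not C):
        (A or C): β-rule — branch into A  //  C.
          branch 1.2.1 (add A):
            ○ open, literals {A=1, C=1, D=1}.
          branch 1.2.2 (add C):
            ○ open, literals {A=1, C=1, D=1}.
  branch 2 (add not A, not (A or C)):
    not (A or C): α-rule — add not A, not C.
    not (C and not C): β-rule — branch into not C  //  not not C.
      branch 2.1 (add not C):
        ○ open, literals {A=0, C=0, D=1}.
      branch 2.2 (add not not C):
        × closes — contains both C and not C.
2 branches closed, 4 open.
An open branch gives a countermodel: A=1, C=0, D=1 (unmentioned atoms arbitrary); the premises hold there but the conclusion fails.

No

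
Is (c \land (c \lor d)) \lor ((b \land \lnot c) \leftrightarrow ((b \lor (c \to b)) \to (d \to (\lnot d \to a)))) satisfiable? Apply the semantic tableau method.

Initial set: {((c \land (c \lor d)) \lor ((b \land \lnot c) \leftrightarrow ((b \lor (c \to b)) \to (d \to (\lnot d \to a)))))}.
((c \land (c \lor d)) \lor ((b \land \lnot c) \leftrightarrow ((b \lor (c \to b)) \to (d \to (\lnot d \to a))))): β-rule — branch into (c \land (c \lor d))  //  ((b \land \lnot c) \leftrightarrow ((b \lor (c \to b)) \to (d \to (\lnot d \to a)))).
  branch 1 (add (c \land (c \lor d))):
    (c \land (c \lor d)): α-rule — add c, (c \lor d).
    (c \lor d): β-rule — branch into c  //  d.
      branch 1.1 (add c):
        ○ open, literals {c=T}.
      branch 1.2 (add d):
        ○ open, literals {c=T, d=T}.
  branch 2 (add ((b \land \lnot c) \leftrightarrow ((b \lor (c \to b)) \to (d \to (\lnot d \to a))))):
    ((b \land \lnot c) \leftrightarrow ((b \lor (c \to b)) \to (d \to (\lnot d \to a)))): β-rule — branch into (b \land \lnot c), ((b \lor (c \to b)) \to (d \to (\lnot d \to a)))  //  \lnot (b \land \lnot c), \lnot ((b \lor (c \to b)) \to (d \to (\lnot d \to a))).
      branch 2.1 (add (b \land \lnot c), ((b \lor (c \to b)) \to (d \to (\lnot d \to a)))):
        (b \land \lnot c): α-rule — add b, \lnot c.
        ((b \lor (c \to b)) \to (d \to (\lnot d \to a))): β-rule — branch into \lnot (b \lor (c \to b))  //  (d \to (\lnot d \to a)).
          branch 2.1.1 (add \lnot (b \lor (c \to b))):
            \lnot (b \lor (c \to b)): α-rule — add \lnot b, \lnot (c \to b).
            × closes — contains both b and \lnot b.
          branch 2.1.2 (add (d \to (\lnot d \to a))):
            (d \to (\lnot d \to a)): β-rule — branch into \lnot d  //  (\lnot d \to a).
              branch 2.1.2.1 (add \lnot d):
                ○ open, literals {b=T, c=F, d=F}.
              branch 2.1.2.2 (add (\lnot d \to a)):
                (\lnot d \to a): β-rule — branch into \lnot \lnot d  //  a.
                  branch 2.1.2.2.1 (add \lnot \lnot d):
                    ○ open, literals {b=T, c=F, d=T}.
                  branch 2.1.2.2.2 (add a):
                    ○ open, literals {a=T, b=T, c=F}.
      branch 2.2 (add \lnot (b \land \lnot c), \lnot ((b \lor (c \to b)) \to (d \to (\lnot d \to a)))):
        \lnot ((b \lor (c \to b)) \to (d \to (\lnot d \to a))): α-rule — add (b \lor (c \to b)), \lnot (d \to (\lnot d \to a)).
        \lnot (d \to (\lnot d \to a)): α-rule — add d, \lnot (\lnot d \to a).
        \lnot (\lnot d \to a): α-rule — add \lnot d, \lnot a.
        × closes — contains both d and \lnot d.
2 branches closed, 5 open.
An open branch gives a satisfying assignment: c=T.

Satisfiable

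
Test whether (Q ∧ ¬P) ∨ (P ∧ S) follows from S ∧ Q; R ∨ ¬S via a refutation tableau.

Initial set: {(S ∧ Q); (R ∨ ¬S); ¬((Q ∧ ¬P) ∨ (P ∧ S))}.
(S ∧ Q): α-rule — add S, Q.
¬((Q ∧ ¬P) ∨ (P ∧ S)): α-rule — add ¬(Q ∧ ¬P), ¬(P ∧ S).
(R ∨ ¬S): β-rule — branch into R  //  ¬S.
  branch 1 (add R):
    ¬(Q ∧ ¬P): β-rule — branch into ¬Q  //  ¬¬P.
      branch 1.1 (add ¬Q):
        × closes — contains both Q and ¬Q.
      branch 1.2 (add ¬¬P):
        ¬(P ∧ S): β-rule — branch into ¬P  //  ¬S.
          branch 1.2.1 (add ¬P):
            × closes — contains both P and ¬P.
          branch 1.2.2 (add ¬S):
            × closes — contains both S and ¬S.
  branch 2 (add ¬S):
    × closes — contains both S and ¬S.
All 4 branches close.
Every branch closed, so the premises entail the conclusion.

Yes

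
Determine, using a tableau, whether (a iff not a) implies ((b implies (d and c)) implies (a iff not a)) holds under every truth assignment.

Assume the negation and expand:
Initial set: {not ((a iff not a) implies ((b implies (d and c)) implies (a iff not a)))}.
not ((a iff not a) implies ((b implies (d and c)) implies (a iff not a))): α-rule — add (a iff not a), not ((b implies (d and c)) implies (a iff not a)).
not ((b implies (d and c)) implies (a iff not a)): α-rule — add (b implies (d and c)), not (a iff not a).
(a iff not a): β-rule — branch into a, not a  //  not a, not not a.
  branch 1 (add a, not a):
    × closes — contains both a and not a.
  branch 2 (add not a, not not a):
    × closes — contains both a and not a.
All 2 branches close.
Every branch closed, so the negation is unsatisfiable and the formula is valid.

Valid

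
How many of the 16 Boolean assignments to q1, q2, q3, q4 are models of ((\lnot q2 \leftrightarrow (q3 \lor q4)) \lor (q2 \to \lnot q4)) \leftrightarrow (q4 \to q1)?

Initial set: {T (((\lnot q2 \leftrightarrow (q3 \lor q4)) \lor (q2 \to \lnot q4)) \leftrightarrow (q4 \to q1))}.
T (((\lnot q2 \leftrightarrow (q3 \lor q4)) \lor (q2 \to \lnot q4)) \leftrightarrow (q4 \to q1)): β-rule — branch into T ((\lnot q2 \leftrightarrow (q3 \lor q4)) \lor (q2 \to \lnot q4)), T (q4 \to q1)  //  F ((\lnot q2 \leftrightarrow (q3 \lor q4)) \lor (q2 \to \lnot q4)), F (q4 \to q1).
  branch 1 (add T ((\lnot q2 \leftrightarrow (q3 \lor q4)) \lor (q2 \to \lnot q4)), T (q4 \to q1)):
    T ((\lnot q2 \leftrightarrow (q3 \lor q4)) \lor (q2 \to \lnot q4)): β-rule — branch into T (\lnot q2 \leftrightarrow (q3 \lor q4))  //  T (q2 \to \lnot q4).
      branch 1.1 (add T (\lnot q2 \leftrightarrow (q3 \lor q4))):
        T (q4 \to q1): β-rule — branch into F q4  //  T q1.
          branch 1.1.1 (add F q4):
            T (\lnot q2 \leftrightarrow (q3 \lor q4)): β-rule — branch into T \lnot q2, T (q3 \lor q4)  //  F \lnot q2, F (q3 \lor q4).
              branch 1.1.1.1 (add T \lnot q2, T (q3 \lor q4)):
                T (q3 \lor q4): β-rule — branch into T q3  //  T q4.
                  branch 1.1.1.1.1 (add T q3):
                    ○ open, literals {q2=F, q3=T, q4=F}.
                  branch 1.1.1.1.2 (add T q4):
                    × closes — contains both q4 and \lnot q4.
              branch 1.1.1.2 (add F \lnot q2, F (q3 \lor q4)):
                F (q3 \lor q4): α-rule — add F q3, F q4.
                ○ open, literals {q2=T, q3=F, q4=F}.
          branch 1.1.2 (add T q1):
            T (\lnot q2 \leftrightarrow (q3 \lor q4)): β-rule — branch into T \lnot q2, T (q3 \lor q4)  //  F \lnot q2, F (q3 \lor q4).
              branch 1.1.2.1 (add T \lnot q2, T (q3 \lor q4)):
                T (q3 \lor q4): β-rule — branch into T q3  //  T q4.
                  branch 1.1.2.1.1 (add T q3):
                    ○ open, literals {q1=T, q2=F, q3=T}.
                  branch 1.1.2.1.2 (add T q4):
                    ○ open, literals {q1=T, q2=F, q4=T}.
              branch 1.1.2.2 (add F \lnot q2, F (q3 \lor q4)):
                F (q3 \lor q4): α-rule — add F q3, F q4.
                ○ open, literals {q1=T, q2=T, q3=F, q4=F}.
      branch 1.2 (add T (q2 \to \lnot q4)):
        T (q4 \to q1): β-rule — branch into F q4  //  T q1.
          branch 1.2.1 (add F q4):
            T (q2 \to \lnot q4): β-rule — branch into F q2  //  T \lnot q4.
              branch 1.2.1.1 (add F q2):
                ○ open, literals {q2=F, q4=F}.
              branch 1.2.1.2 (add T \lnot q4):
                ○ open, literals {q4=F}.
          branch 1.2.2 (add T q1):
            T (q2 \to \lnot q4): β-rule — branch into F q2  //  T \lnot q4.
              branch 1.2.2.1 (add F q2):
                ○ open, literals {q1=T, q2=F}.
              branch 1.2.2.2 (add T \lnot q4):
                ○ open, literals {q1=T, q4=F}.
  branch 2 (add F ((\lnot q2 \leftrightarrow (q3 \lor q4)) \lor (q2 \to \lnot q4)), F (q4 \to q1)):
    F ((\lnot q2 \leftrightarrow (q3 \lor q4)) \lor (q2 \to \lnot q4)): α-rule — add F (\lnot q2 \leftrightarrow (q3 \lor q4)), F (q2 \to \lnot q4).
    F (q4 \to q1): α-rule — add T q4, F q1.
    F (q2 \to \lnot q4): α-rule — add T q2, F \lnot q4.
    F (\lnot q2 \leftrightarrow (q3 \lor q4)): β-rule — branch into T \lnot q2, F (q3 \lor q4)  //  F \lnot q2, T (q3 \lor q4).
      branch 2.1 (add T \lnot q2, F (q3 \lor q4)):
        × closes — contains both q2 and \lnot q2.
      branch 2.2 (add F \lnot q2, T (q3 \lor q4)):
        T (q3 \lor q4): β-rule — branch into T q3  //  T q4.
          branch 2.2.1 (add T q3):
            ○ open, literals {q1=F, q2=T, q3=T, q4=T}.
          branch 2.2.2 (add T q4):
            ○ open, literals {q1=F, q2=T, q4=T}.
2 branches closed, 11 open.
Each open branch fixes some atoms; the unmentioned ones are free. Counting distinct full assignments: branch {q2=F, q3=T, q4=F} (q1) contributes 2 new; branch {q2=T, q3=F, q4=F} (q1) contributes 2 new; branch {q1=T, q2=F, q3=T} (q4) contributes 1 new; branch {q1=T, q2=F, q4=T} (q3) contributes 1 new; branch {q1=T, q2=T, q3=F, q4=F} (none free) contributes 0 new; branch {q2=F, q4=F} (q1, q3) contributes 2 new; branch {q4=F} (q1, q2, q3) contributes 2 new; branch {q1=T, q2=F} (q3, q4) contributes 0 new; branch {q1=T, q4=F} (q2, q3) contributes 0 new; branch {q1=F, q2=T, q3=T, q4=T} (none free) contributes 1 new; branch {q1=F, q2=T, q4=T} (q3) contributes 1 new. Total: 12.

12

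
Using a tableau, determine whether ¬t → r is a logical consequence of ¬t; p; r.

Yes

Initial set: {T ¬t; T p; T r; F (¬t → r)}.
F (¬t → r): α-rule — add T ¬t, F r.
× closes — contains both r and ¬r.
All 1 branch closes.
Every branch closed, so the premises entail the conclusion.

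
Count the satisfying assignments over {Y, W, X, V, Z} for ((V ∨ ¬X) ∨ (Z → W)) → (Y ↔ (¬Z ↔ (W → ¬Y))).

17

Initial set: {(((V ∨ ¬X) ∨ (Z → W)) → (Y ↔ (¬Z ↔ (W → ¬Y))))}.
(((V ∨ ¬X) ∨ (Z → W)) → (Y ↔ (¬Z ↔ (W → ¬Y)))): β-rule — branch into ¬((V ∨ ¬X) ∨ (Z → W))  //  (Y ↔ (¬Z ↔ (W → ¬Y))).
  branch 1 (add ¬((V ∨ ¬X) ∨ (Z → W))):
    ¬((V ∨ ¬X) ∨ (Z → W)): α-rule — add ¬(V ∨ ¬X), ¬(Z → W).
    ¬(V ∨ ¬X): α-rule — add ¬V, ¬¬X.
    ¬(Z → W): α-rule — add Z, ¬W.
    ○ open, literals {V=false, W=false, X=true, Z=true}.
  branch 2 (add (Y ↔ (¬Z ↔ (W → ¬Y)))):
    (Y ↔ (¬Z ↔ (W → ¬Y))): β-rule — branch into Y, (¬Z ↔ (W → ¬Y))  //  ¬Y, ¬(¬Z ↔ (W → ¬Y)).
      branch 2.1 (add Y, (¬Z ↔ (W → ¬Y))):
        (¬Z ↔ (W → ¬Y)): β-rule — branch into ¬Z, (W → ¬Y)  //  ¬¬Z, ¬(W → ¬Y).
          branch 2.1.1 (add ¬Z, (W → ¬Y)):
            (W → ¬Y): β-rule — branch into ¬W  //  ¬Y.
              branch 2.1.1.1 (add ¬W):
                ○ open, literals {W=false, Y=true, Z=false}.
              branch 2.1.1.2 (add ¬Y):
                × closes — contains both Y and ¬Y.
          branch 2.1.2 (add ¬¬Z, ¬(W → ¬Y)):
            ¬(W → ¬Y): α-rule — add W, ¬¬Y.
            ○ open, literals {W=true, Y=true, Z=true}.
      branch 2.2 (add ¬Y, ¬(¬Z ↔ (W → ¬Y))):
        ¬(¬Z ↔ (W → ¬Y)): β-rule — branch into ¬Z, ¬(W → ¬Y)  //  ¬¬Z, (W → ¬Y).
          branch 2.2.1 (add ¬Z, ¬(W → ¬Y)):
            ¬(W → ¬Y): α-rule — add W, ¬¬Y.
            × closes — contains both Y and ¬Y.
          branch 2.2.2 (add ¬¬Z, (W → ¬Y)):
            (W → ¬Y): β-rule — branch into ¬W  //  ¬Y.
              branch 2.2.2.1 (add ¬W):
                ○ open, literals {W=false, Y=false, Z=true}.
              branch 2.2.2.2 (add ¬Y):
                ○ open, literals {Y=false, Z=true}.
2 branches closed, 5 open.
Each open branch fixes some atoms; the unmentioned ones are free. Counting distinct full assignments: branch {V=false, W=false, X=true, Z=true} (Y) contributes 2 new; branch {W=false, Y=true, Z=false} (X, V) contributes 4 new; branch {W=true, Y=true, Z=true} (X, V) contributes 4 new; branch {W=false, Y=false, Z=true} (X, V) contributes 3 new; branch {Y=false, Z=true} (W, X, V) contributes 4 new. Total: 17.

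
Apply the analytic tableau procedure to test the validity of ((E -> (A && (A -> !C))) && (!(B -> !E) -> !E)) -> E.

Assume the negation and expand:
Initial set: {!(((E -> (A && (A -> !C))) && (!(B -> !E) -> !E)) -> E)}.
!(((E -> (A && (A -> !C))) && (!(B -> !E) -> !E)) -> E): α-rule — add ((E -> (A && (A -> !C))) && (!(B -> !E) -> !E)), !E.
((E -> (A && (A -> !C))) && (!(B -> !E) -> !E)): α-rule — add (E -> (A && (A -> !C))), (!(B -> !E) -> !E).
(E -> (A && (A -> !C))): β-rule — branch into !E  //  (A && (A -> !C)).
  branch 1 (add !E):
    (!(B -> !E) -> !E): β-rule — branch into !!(B -> !E)  //  !E.
      branch 1.1 (add !!(B -> !E)):
        !!(B -> !E): β-rule — branch into !B  //  !E.
          branch 1.1.1 (add !B):
            ○ open, literals {B=0, E=0}.
          branch 1.1.2 (add !E):
            ○ open, literals {E=0}.
      branch 1.2 (add !E):
        ○ open, literals {E=0}.
  branch 2 (add (A && (A -> !C))):
    (A && (A -> !C)): α-rule — add A, (A -> !C).
    (!(B -> !E) -> !E): β-rule — branch into !!(B -> !E)  //  !E.
      branch 2.1 (add !!(B -> !E)):
        (A -> !C): β-rule — branch into !A  //  !C.
          branch 2.1.1 (add !A):
            × closes — contains both A and !A.
          branch 2.1.2 (add !C):
            !!(B -> !E): β-rule — branch into !B  //  !E.
              branch 2.1.2.1 (add !B):
                ○ open, literals {A=1, B=0, C=0, E=0}.
              branch 2.1.2.2 (add !E):
                ○ open, literals {A=1, C=0, E=0}.
      branch 2.2 (add !E):
        (A -> !C): β-rule — branch into !A  //  !C.
          branch 2.2.1 (add !A):
            × closes — contains both A and !A.
          branch 2.2.2 (add !C):
            ○ open, literals {A=1, C=0, E=0}.
2 branches closed, 6 open.
An open branch gives a countermodel: B=0, E=0 (unmentioned atoms arbitrary); under it the original formula is false.

Not valid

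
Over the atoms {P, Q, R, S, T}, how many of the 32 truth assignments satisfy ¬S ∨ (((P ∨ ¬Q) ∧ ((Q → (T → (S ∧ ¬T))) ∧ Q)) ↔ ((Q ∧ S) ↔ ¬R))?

Initial set: {(¬S ∨ (((P ∨ ¬Q) ∧ ((Q → (T → (S ∧ ¬T))) ∧ Q)) ↔ ((Q ∧ S) ↔ ¬R)))}.
(¬S ∨ (((P ∨ ¬Q) ∧ ((Q → (T → (S ∧ ¬T))) ∧ Q)) ↔ ((Q ∧ S) ↔ ¬R))): β-rule — branch into ¬S  //  (((P ∨ ¬Q) ∧ ((Q → (T → (S ∧ ¬T))) ∧ Q)) ↔ ((Q ∧ S) ↔ ¬R)).
  branch 1 (add ¬S):
    ○ open, literals {S=false}.
  branch 2 (add (((P ∨ ¬Q) ∧ ((Q → (T → (S ∧ ¬T))) ∧ Q)) ↔ ((Q ∧ S) ↔ ¬R))):
    (((P ∨ ¬Q) ∧ ((Q → (T → (S ∧ ¬T))) ∧ Q)) ↔ ((Q ∧ S) ↔ ¬R)): β-rule — branch into ((P ∨ ¬Q) ∧ ((Q → (T → (S ∧ ¬T))) ∧ Q)), ((Q ∧ S) ↔ ¬R)  //  ¬((P ∨ ¬Q) ∧ ((Q → (T → (S ∧ ¬T))) ∧ Q)), ¬((Q ∧ S) ↔ ¬R).
      branch 2.1 (add ((P ∨ ¬Q) ∧ ((Q → (T → (S ∧ ¬T))) ∧ Q)), ((Q ∧ S) ↔ ¬R)):
        ((P ∨ ¬Q) ∧ ((Q → (T → (S ∧ ¬T))) ∧ Q)): α-rule — add (P ∨ ¬Q), ((Q → (T → (S ∧ ¬T))) ∧ Q).
        ((Q → (T → (S ∧ ¬T))) ∧ Q): α-rule — add (Q → (T → (S ∧ ¬T))), Q.
        ((Q ∧ S) ↔ ¬R): β-rule — branch into (Q ∧ S), ¬R  //  ¬(Q ∧ S), ¬¬R.
          branch 2.1.1 (add (Q ∧ S), ¬R):
            (Q ∧ S): α-rule — add Q, S.
            (P ∨ ¬Q): β-rule — branch into P  //  ¬Q.
              branch 2.1.1.1 (add P):
                (Q → (T → (S ∧ ¬T))): β-rule — branch into ¬Q  //  (T → (S ∧ ¬T)).
                  branch 2.1.1.1.1 (add ¬Q):
                    × closes — contains both Q and ¬Q.
                  branch 2.1.1.1.2 (add (T → (S ∧ ¬T))):
                    (T → (S ∧ ¬T)): β-rule — branch into ¬T  //  (S ∧ ¬T).
                      branch 2.1.1.1.2.1 (add ¬T):
                        ○ open, literals {P=true, Q=true, R=false, S=true, T=false}.
                      branch 2.1.1.1.2.2 (add (S ∧ ¬T)):
                        (S ∧ ¬T): α-rule — add S, ¬T.
                        ○ open, literals {P=true, Q=true, R=false, S=true, T=false}.
              branch 2.1.1.2 (add ¬Q):
                × closes — contains both Q and ¬Q.
          branch 2.1.2 (add ¬(Q ∧ S), ¬¬R):
            (P ∨ ¬Q): β-rule — branch into P  //  ¬Q.
              branch 2.1.2.1 (add P):
                (Q → (T → (S ∧ ¬T))): β-rule — branch into ¬Q  //  (T → (S ∧ ¬T)).
                  branch 2.1.2.1.1 (add ¬Q):
                    × closes — contains both Q and ¬Q.
                  branch 2.1.2.1.2 (add (T → (S ∧ ¬T))):
                    ¬(Q ∧ S): β-rule — branch into ¬Q  //  ¬S.
                      branch 2.1.2.1.2.1 (add ¬Q):
                        × closes — contains both Q and ¬Q.
                      branch 2.1.2.1.2.2 (add ¬S):
                        (T → (S ∧ ¬T)): β-rule — branch into ¬T  //  (S ∧ ¬T).
                          branch 2.1.2.1.2.2.1 (add ¬T):
                            ○ open, literals {P=true, Q=true, R=true, S=false, T=false}.
                          branch 2.1.2.1.2.2.2 (add (S ∧ ¬T)):
                            (S ∧ ¬T): α-rule — add S, ¬T.
                            × closes — contains both S and ¬S.
              branch 2.1.2.2 (add ¬Q):
                × closes — contains both Q and ¬Q.
      branch 2.2 (add ¬((P ∨ ¬Q) ∧ ((Q → (T → (S ∧ ¬T))) ∧ Q)), ¬((Q ∧ S) ↔ ¬R)):
        ¬((P ∨ ¬Q) ∧ ((Q → (T → (S ∧ ¬T))) ∧ Q)): β-rule — branch into ¬(P ∨ ¬Q)  //  ¬((Q → (T → (S ∧ ¬T))) ∧ Q).
          branch 2.2.1 (add ¬(P ∨ ¬Q)):
            ¬(P ∨ ¬Q): α-rule — add ¬P, ¬¬Q.
            ¬((Q ∧ S) ↔ ¬R): β-rule — branch into (Q ∧ S), ¬¬R  //  ¬(Q ∧ S), ¬R.
              branch 2.2.1.1 (add (Q ∧ S), ¬¬R):
                (Q ∧ S): α-rule — add Q, S.
                ○ open, literals {P=false, Q=true, R=true, S=true}.
              branch 2.2.1.2 (add ¬(Q ∧ S), ¬R):
                ¬(Q ∧ S): β-rule — branch into ¬Q  //  ¬S.
                  branch 2.2.1.2.1 (add ¬Q):
                    × closes — contains both Q and ¬Q.
                  branch 2.2.1.2.2 (add ¬S):
                    ○ open, literals {P=false, Q=true, R=false, S=false}.
          branch 2.2.2 (add ¬((Q → (T → (S ∧ ¬T))) ∧ Q)):
            ¬((Q ∧ S) ↔ ¬R): β-rule — branch into (Q ∧ S), ¬¬R  //  ¬(Q ∧ S), ¬R.
              branch 2.2.2.1 (add (Q ∧ S), ¬¬R):
                (Q ∧ S): α-rule — add Q, S.
                ¬((Q → (T → (S ∧ ¬T))) ∧ Q): β-rule — branch into ¬(Q → (T → (S ∧ ¬T)))  //  ¬Q.
                  branch 2.2.2.1.1 (add ¬(Q → (T → (S ∧ ¬T)))):
                    ¬(Q → (T → (S ∧ ¬T))): α-rule — add Q, ¬(T → (S ∧ ¬T)).
                    ¬(T → (S ∧ ¬T)): α-rule — add T, ¬(S ∧ ¬T).
                    ¬(S ∧ ¬T): β-rule — branch into ¬S  //  ¬¬T.
                      branch 2.2.2.1.1.1 (add ¬S):
                        × closes — contains both S and ¬S.
                      branch 2.2.2.1.1.2 (add ¬¬T):
                        ○ open, literals {Q=true, R=true, S=true, T=true}.
                  branch 2.2.2.1.2 (add ¬Q):
                    × closes — contains both Q and ¬Q.
              branch 2.2.2.2 (add ¬(Q ∧ S), ¬R):
                ¬((Q → (T → (S ∧ ¬T))) ∧ Q): β-rule — branch into ¬(Q → (T → (S ∧ ¬T)))  //  ¬Q.
                  branch 2.2.2.2.1 (add ¬(Q → (T → (S ∧ ¬T)))):
                    ¬(Q → (T → (S ∧ ¬T))): α-rule — add Q, ¬(T → (S ∧ ¬T)).
                    ¬(T → (S ∧ ¬T)): α-rule — add T, ¬(S ∧ ¬T).
                    ¬(Q ∧ S): β-rule — branch into ¬Q  //  ¬S.
                      branch 2.2.2.2.1.1 (add ¬Q):
                        × closes — contains both Q and ¬Q.
                      branch 2.2.2.2.1.2 (add ¬S):
                        ¬(S ∧ ¬T): β-rule — branch into ¬S  //  ¬¬T.
                          branch 2.2.2.2.1.2.1 (add ¬S):
                            ○ open, literals {Q=true, R=false, S=false, T=true}.
                          branch 2.2.2.2.1.2.2 (add ¬¬T):
                            ○ open, literals {Q=true, R=false, S=false, T=true}.
                  branch 2.2.2.2.2 (add ¬Q):
                    ¬(Q ∧ S): β-rule — branch into ¬Q  //  ¬S.
                      branch 2.2.2.2.2.1 (add ¬Q):
                        ○ open, literals {Q=false, R=false}.
                      branch 2.2.2.2.2.2 (add ¬S):
                        ○ open, literals {Q=false, R=false, S=false}.
10 branches closed, 11 open.
Each open branch fixes some atoms; the unmentioned ones are free. Counting distinct full assignments: branch {S=false} (P, Q, R, T) contributes 16 new; branch {P=true, Q=true, R=false, S=true, T=false} (none free) contributes 1 new; branch {P=true, Q=true, R=false, S=true, T=false} (none free) contributes 0 new; branch {P=true, Q=true, R=true, S=false, T=false} (none free) contributes 0 new; branch {P=false, Q=true, R=true, S=true} (T) contributes 2 new; branch {P=false, Q=true, R=false, S=false} (T) contributes 0 new; branch {Q=true, R=true, S=true, T=true} (P) contributes 1 new; branch {Q=true, R=false, S=false, T=true} (P) contributes 0 new; branch {Q=true, R=false, S=false, T=true} (P) contributes 0 new; branch {Q=false, R=false} (P, S, T) contributes 4 new; branch {Q=false, R=false, S=false} (P, T) contributes 0 new. Total: 24.

24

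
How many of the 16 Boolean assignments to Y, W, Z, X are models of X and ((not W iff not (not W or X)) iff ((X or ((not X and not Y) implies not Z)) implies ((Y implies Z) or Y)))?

Initial set: {(X and ((not W iff not (not W or X)) iff ((X or ((not X and not Y) implies not Z)) implies ((Y implies Z) or Y))))}.
(X and ((not W iff not (not W or X)) iff ((X or ((not X and not Y) implies not Z)) implies ((Y implies Z) or Y)))): α-rule — add X, ((not W iff not (not W or X)) iff ((X or ((not X and not Y) implies not Z)) implies ((Y implies Z) or Y))).
((not W iff not (not W or X)) iff ((X or ((not X and not Y) implies not Z)) implies ((Y implies Z) or Y))): β-rule — branch into (not W iff not (not W or X)), ((X or ((not X and not Y) implies not Z)) implies ((Y implies Z) or Y))  //  not (not W iff not (not W or X)), not ((X or ((not X and not Y) implies not Z)) implies ((Y implies Z) or Y)).
  branch 1 (add (not W iff not (not W or X)), ((X or ((not X and not Y) implies not Z)) implies ((Y implies Z) or Y))):
    (not W iff not (not W or X)): β-rule — branch into not W, not (not W or X)  //  not not W, not not (not W or X).
      branch 1.1 (add not W, not (not W or X)):
        not (not W or X): α-rule — add not not W, not X.
        × closes — contains both W and not W.
      branch 1.2 (add not not W, not not (not W or X)):
        ((X or ((not X and not Y) implies not Z)) implies ((Y implies Z) or Y)): β-rule — branch into not (X or ((not X and not Y) implies not Z))  //  ((Y implies Z) or Y).
          branch 1.2.1 (add not (X or ((not X and not Y) implies not Z))):
            not (X or ((not X and not Y) implies not Z)): α-rule — add not X, not ((not X and not Y) implies not Z).
            × closes — contains both X and not X.
          branch 1.2.2 (add ((Y implies Z) or Y)):
            not not (not W or X): β-rule — branch into not W  //  X.
              branch 1.2.2.1 (add not W):
                × closes — contains both W and not W.
              branch 1.2.2.2 (add X):
                ((Y implies Z) or Y): β-rule — branch into (Y implies Z)  //  Y.
                  branch 1.2.2.2.1 (add (Y implies Z)):
                    (Y implies Z): β-rule — branch into not Y  //  Z.
                      branch 1.2.2.2.1.1 (add not Y):
                        ○ open, literals {W=T, X=T, Y=F}.
                      branch 1.2.2.2.1.2 (add Z):
                        ○ open, literals {W=T, X=T, Z=T}.
                  branch 1.2.2.2.2 (add Y):
                    ○ open, literals {W=T, X=T, Y=T}.
  branch 2 (add not (not W iff not (not W or X)), not ((X or ((not X and not Y) implies not Z)) implies ((Y implies Z) or Y))):
    not ((X or ((not X and not Y) implies not Z)) implies ((Y implies Z) or Y)): α-rule — add (X or ((not X and not Y) implies not Z)), not ((Y implies Z) or Y).
    not ((Y implies Z) or Y): α-rule — add not (Y implies Z), not Y.
    not (Y implies Z): α-rule — add Y, not Z.
    × closes — contains both Y and not Y.
4 branches closed, 3 open.
Each open branch fixes some atoms; the unmentioned ones are free. Counting distinct full assignments: branch {W=T, X=T, Y=F} (Z) contributes 2 new; branch {W=T, X=T, Z=T} (Y) contributes 1 new; branch {W=T, X=T, Y=T} (Z) contributes 1 new. Total: 4.

4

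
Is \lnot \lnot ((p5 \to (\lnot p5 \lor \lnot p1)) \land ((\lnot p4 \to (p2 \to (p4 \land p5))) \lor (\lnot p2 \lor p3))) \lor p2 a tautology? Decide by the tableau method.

Assume the negation and expand:
Initial set: {F (\lnot \lnot ((p5 \to (\lnot p5 \lor \lnot p1)) \land ((\lnot p4 \to (p2 \to (p4 \land p5))) \lor (\lnot p2 \lor p3))) \lor p2)}.
F (\lnot \lnot ((p5 \to (\lnot p5 \lor \lnot p1)) \land ((\lnot p4 \to (p2 \to (p4 \land p5))) \lor (\lnot p2 \lor p3))) \lor p2): α-rule — add F \lnot \lnot ((p5 \to (\lnot p5 \lor \lnot p1)) \land ((\lnot p4 \to (p2 \to (p4 \land p5))) \lor (\lnot p2 \lor p3))), F p2.
F \lnot \lnot ((p5 \to (\lnot p5 \lor \lnot p1)) \land ((\lnot p4 \to (p2 \to (p4 \land p5))) \lor (\lnot p2 \lor p3))): drop double negation, giving F ((p5 \to (\lnot p5 \lor \lnot p1)) \land ((\lnot p4 \to (p2 \to (p4 \land p5))) \lor (\lnot p2 \lor p3))).
F ((p5 \to (\lnot p5 \lor \lnot p1)) \land ((\lnot p4 \to (p2 \to (p4 \land p5))) \lor (\lnot p2 \lor p3))): β-rule — branch into F (p5 \to (\lnot p5 \lor \lnot p1))  //  F ((\lnot p4 \to (p2 \to (p4 \land p5))) \lor (\lnot p2 \lor p3)).
  branch 1 (add F (p5 \to (\lnot p5 \lor \lnot p1))):
    F (p5 \to (\lnot p5 \lor \lnot p1)): α-rule — add T p5, F (\lnot p5 \lor \lnot p1).
    F (\lnot p5 \lor \lnot p1): α-rule — add F \lnot p5, F \lnot p1.
    ○ open, literals {p1=1, p2=0, p5=1}.
  branch 2 (add F ((\lnot p4 \to (p2 \to (p4 \land p5))) \lor (\lnot p2 \lor p3))):
    F ((\lnot p4 \to (p2 \to (p4 \land p5))) \lor (\lnot p2 \lor p3)): α-rule — add F (\lnot p4 \to (p2 \to (p4 \land p5))), F (\lnot p2 \lor p3).
    F (\lnot p4 \to (p2 \to (p4 \land p5))): α-rule — add T \lnot p4, F (p2 \to (p4 \land p5)).
    F (\lnot p2 \lor p3): α-rule — add F \lnot p2, F p3.
    × closes — contains both p2 and \lnot p2.
1 branch closed, 1 open.
An open branch gives a countermodel: p1=1, p2=0, p5=1 (unmentioned atoms arbitrary); under it the original formula is false.

Not valid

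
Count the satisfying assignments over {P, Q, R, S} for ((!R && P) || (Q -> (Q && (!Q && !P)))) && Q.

Initial set: {(((!R && P) || (Q -> (Q && (!Q && !P)))) && Q)}.
(((!R && P) || (Q -> (Q && (!Q && !P)))) && Q): α-rule — add ((!R && P) || (Q -> (Q && (!Q && !P)))), Q.
((!R && P) || (Q -> (Q && (!Q && !P)))): β-rule — branch into (!R && P)  //  (Q -> (Q && (!Q && !P))).
  branch 1 (add (!R && P)):
    (!R && P): α-rule — add !R, P.
    ○ open, literals {P=T, Q=T, R=F}.
  branch 2 (add (Q -> (Q && (!Q && !P)))):
    (Q -> (Q && (!Q && !P))): β-rule — branch into !Q  //  (Q && (!Q && !P)).
      branch 2.1 (add !Q):
        × closes — contains both Q and !Q.
      branch 2.2 (add (Q && (!Q && !P))):
        (Q && (!Q && !P)): α-rule — add Q, (!Q && !P).
        (!Q && !P): α-rule — add !Q, !P.
        × closes — contains both Q and !Q.
2 branches closed, 1 open.
Each open branch fixes some atoms; the unmentioned ones are free. Counting distinct full assignments: branch {P=T, Q=T, R=F} (S) contributes 2 new. Total: 2.

2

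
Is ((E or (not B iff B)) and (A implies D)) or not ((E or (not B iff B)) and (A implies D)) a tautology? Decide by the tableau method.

Assume the negation and expand:
Initial set: {not (((E or (not B iff B)) and (A implies D)) or not ((E or (not B iff B)) and (A implies D)))}.
not (((E or (not B iff B)) and (A implies D)) or not ((E or (not B iff B)) and (A implies D))): α-rule — add not ((E or (not B iff B)) and (A implies D)), not not ((E or (not B iff B)) and (A implies D)).
not not ((E or (not B iff B)) and (A implies D)): α-rule — add (E or (not B iff B)), (A implies D).
not ((E or (not B iff B)) and (A implies D)): β-rule — branch into not (E or (not B iff B))  //  not (A implies D).
  branch 1 (add not (E or (not B iff B))):
    not (E or (not B iff B)): α-rule — add not E, not (not B iff B).
    (E or (not B iff B)): β-rule — branch into E  //  (not B iff B).
      branch 1.1 (add E):
        × closes — contains both E and not E.
      branch 1.2 (add (not B iff B)):
        (A implies D): β-rule — branch into not A  //  D.
          branch 1.2.1 (add not A):
            not (not B iff B): β-rule — branch into not B, not B  //  not not B, B.
              branch 1.2.1.1 (add not B, not B):
                (not B iff B): β-rule — branch into not B, B  //  not not B, not B.
                  branch 1.2.1.1.1 (add not B, B):
                    × closes — contains both B and not B.
                  branch 1.2.1.1.2 (add not not B, not B):
                    × closes — contains both B and not B.
              branch 1.2.1.2 (add not not B, B):
                (not B iff B): β-rule — branch into not B, B  //  not not B, not B.
                  branch 1.2.1.2.1 (add not B, B):
                    × closes — contains both B and not B.
                  branch 1.2.1.2.2 (add not not B, not B):
                    × closes — contains both B and not B.
          branch 1.2.2 (add D):
            not (not B iff B): β-rule — branch into not B, not B  //  not not B, B.
              branch 1.2.2.1 (add not B, not B):
                (not B iff B): β-rule — branch into not B, B  //  not not B, not B.
                  branch 1.2.2.1.1 (add not B, B):
                    × closes — contains both B and not B.
                  branch 1.2.2.1.2 (add not not B, not B):
                    × closes — contains both B and not B.
              branch 1.2.2.2 (add not not B, B):
                (not B iff B): β-rule — branch into not B, B  //  not not B, not B.
                  branch 1.2.2.2.1 (add not B, B):
                    × closes — contains both B and not B.
                  branch 1.2.2.2.2 (add not not B, not B):
                    × closes — contains both B and not B.
  branch 2 (add not (A implies D)):
    not (A implies D): α-rule — add A, not D.
    (E or (not B iff B)): β-rule — branch into E  //  (not B iff B).
      branch 2.1 (add E):
        (A implies D): β-rule — branch into not A  //  D.
          branch 2.1.1 (add not A):
            × closes — contains both A and not A.
          branch 2.1.2 (add D):
            × closes — contains both D and not D.
      branch 2.2 (add (not B iff B)):
        (A implies D): β-rule — branch into not A  //  D.
          branch 2.2.1 (add not A):
            × closes — contains both A and not A.
          branch 2.2.2 (add D):
            × closes — contains both D and not D.
All 13 branches close.
Every branch closed, so the negation is unsatisfiable and the formula is valid.

Valid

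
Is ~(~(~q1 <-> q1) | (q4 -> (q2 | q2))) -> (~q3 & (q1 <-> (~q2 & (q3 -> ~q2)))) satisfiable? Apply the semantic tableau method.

Satisfiable

Initial set: {(~(~(~q1 <-> q1) | (q4 -> (q2 | q2))) -> (~q3 & (q1 <-> (~q2 & (q3 -> ~q2)))))}.
(~(~(~q1 <-> q1) | (q4 -> (q2 | q2))) -> (~q3 & (q1 <-> (~q2 & (q3 -> ~q2))))): β-rule — branch into ~~(~(~q1 <-> q1) | (q4 -> (q2 | q2)))  //  (~q3 & (q1 <-> (~q2 & (q3 -> ~q2)))).
  branch 1 (add ~~(~(~q1 <-> q1) | (q4 -> (q2 | q2)))):
    ~~(~(~q1 <-> q1) | (q4 -> (q2 | q2))): β-rule — branch into ~(~q1 <-> q1)  //  (q4 -> (q2 | q2)).
      branch 1.1 (add ~(~q1 <-> q1)):
        ~(~q1 <-> q1): β-rule — branch into ~q1, ~q1  //  ~~q1, q1.
          branch 1.1.1 (add ~q1, ~q1):
            ○ open, literals {q1=F}.
          branch 1.1.2 (add ~~q1, q1):
            ○ open, literals {q1=T}.
      branch 1.2 (add (q4 -> (q2 | q2))):
        (q4 -> (q2 | q2)): β-rule — branch into ~q4  //  (q2 | q2).
          branch 1.2.1 (add ~q4):
            ○ open, literals {q4=F}.
          branch 1.2.2 (add (q2 | q2)):
            (q2 | q2): β-rule — branch into q2  //  q2.
              branch 1.2.2.1 (add q2):
                ○ open, literals {q2=T}.
              branch 1.2.2.2 (add q2):
                ○ open, literals {q2=T}.
  branch 2 (add (~q3 & (q1 <-> (~q2 & (q3 -> ~q2))))):
    (~q3 & (q1 <-> (~q2 & (q3 -> ~q2)))): α-rule — add ~q3, (q1 <-> (~q2 & (q3 -> ~q2))).
    (q1 <-> (~q2 & (q3 -> ~q2))): β-rule — branch into q1, (~q2 & (q3 -> ~q2))  //  ~q1, ~(~q2 & (q3 -> ~q2)).
      branch 2.1 (add q1, (~q2 & (q3 -> ~q2))):
        (~q2 & (q3 -> ~q2)): α-rule — add ~q2, (q3 -> ~q2).
        (q3 -> ~q2): β-rule — branch into ~q3  //  ~q2.
          branch 2.1.1 (add ~q3):
            ○ open, literals {q1=T, q2=F, q3=F}.
          branch 2.1.2 (add ~q2):
            ○ open, literals {q1=T, q2=F, q3=F}.
      branch 2.2 (add ~q1, ~(~q2 & (q3 -> ~q2))):
        ~(~q2 & (q3 -> ~q2)): β-rule — branch into ~~q2  //  ~(q3 -> ~q2).
          branch 2.2.1 (add ~~q2):
            ○ open, literals {q1=F, q2=T, q3=F}.
          branch 2.2.2 (add ~(q3 -> ~q2)):
            ~(q3 -> ~q2): α-rule — add q3, ~~q2.
            × closes — contains both q3 and ~q3.
1 branch closed, 8 open.
An open branch gives a satisfying assignment: q1=F.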